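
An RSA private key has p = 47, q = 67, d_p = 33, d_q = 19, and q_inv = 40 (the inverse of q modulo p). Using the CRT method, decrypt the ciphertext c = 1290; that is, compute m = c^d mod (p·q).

1296

m₁ = c^(d_p) mod p: c ≡ 21 (mod 47), and 21^33 mod 47 = 27.
m₂ = c^(d_q) mod q: c ≡ 17 (mod 67), and 17^19 mod 67 = 23.
h = q_inv·(m₁ − m₂) mod p = 40·(27 − 23) mod 47 = 19.
m = m₂ + h·q = 23 + 19·67 = 1296.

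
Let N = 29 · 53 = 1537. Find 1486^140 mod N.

Mod 29: 1486 ≡ 7; since 28 | 140, by Fermat 7^140 ≡ 1 (mod 29).
Mod 53: 1486 ≡ 2; by Fermat, exponent reduces to 140 mod 52 = 36; 2^36 ≡ 36 (mod 53).
Combine by CRT: x ≡ 1 (mod 29), x ≡ 36 (mod 53) ⇒ x ≡ 407 (mod 1537).

407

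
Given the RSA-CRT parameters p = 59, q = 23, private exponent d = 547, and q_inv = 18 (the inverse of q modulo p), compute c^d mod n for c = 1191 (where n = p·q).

131

d_p = d mod (p−1) = 547 mod 58 = 25; d_q = d mod (q−1) = 19.
m₁ = c^(d_p) mod p: c ≡ 11 (mod 59), and 11^25 mod 59 = 13.
m₂ = c^(d_q) mod q: c ≡ 18 (mod 23), and 18^19 mod 23 = 16.
h = q_inv·(m₁ − m₂) mod p = 18·(13 − 16) mod 59 = 5.
m = m₂ + h·q = 16 + 5·23 = 131.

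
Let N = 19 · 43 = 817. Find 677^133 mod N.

Mod 19: 677 ≡ 12; by Fermat, exponent reduces to 133 mod 18 = 7; 12^7 ≡ 12 (mod 19).
Mod 43: 677 ≡ 32; by Fermat, exponent reduces to 133 mod 42 = 7; 32^7 ≡ 42 (mod 43).
Combine by CRT: x ≡ 12 (mod 19), x ≡ 42 (mod 43) ⇒ x ≡ 601 (mod 817).

601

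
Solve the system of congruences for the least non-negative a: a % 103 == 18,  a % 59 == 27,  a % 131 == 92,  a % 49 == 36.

From a ≡ 18 (mod 103) write a = 18 + 103t. Substituting into a ≡ 27 (mod 59) gives 103t ≡ 9 (mod 59), and since 44⁻¹ ≡ 55 (mod 59), t ≡ 23. Hence a ≡ 18 + 103·23 = 2387 (mod 6077).
From a ≡ 2387 (mod 6077) write a = 2387 + 6077t. Substituting into a ≡ 92 (mod 131) gives 6077t ≡ 63 (mod 131), and since 51⁻¹ ≡ 18 (mod 131), t ≡ 86. Hence a ≡ 2387 + 6077·86 = 525009 (mod 796087).
From a ≡ 525009 (mod 796087) write a = 525009 + 796087t. Substituting into a ≡ 36 (mod 49) gives 796087t ≡ 13 (mod 49), and since 33⁻¹ ≡ 3 (mod 49), t ≡ 39. Hence a ≡ 525009 + 796087·39 = 31572402 (mod 39008263).

31572402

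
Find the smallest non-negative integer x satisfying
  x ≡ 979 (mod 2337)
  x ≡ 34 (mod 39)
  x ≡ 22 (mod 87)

68752

gcd(2337, 39) = 3 and 3 | (34 − 979), so the pair is consistent; merging gives x ≡ 7990 (mod 30381), where 30381 = lcm(2337, 39).
gcd(30381, 87) = 3 and 3 | (22 − 7990), so the pair is consistent; merging gives x ≡ 68752 (mod 881049), where 881049 = lcm(30381, 87).
The solution is unique modulo lcm(2337, 39, 87) = 881049.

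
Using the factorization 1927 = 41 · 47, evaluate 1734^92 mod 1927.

Mod 41: 1734 ≡ 12; by Fermat, exponent reduces to 92 mod 40 = 12; 12^12 ≡ 25 (mod 41).
Mod 47: 1734 ≡ 42; since 46 | 92, by Fermat 42^92 ≡ 1 (mod 47).
Combine by CRT: x ≡ 25 (mod 41), x ≡ 1 (mod 47) ⇒ x ≡ 189 (mod 1927).

189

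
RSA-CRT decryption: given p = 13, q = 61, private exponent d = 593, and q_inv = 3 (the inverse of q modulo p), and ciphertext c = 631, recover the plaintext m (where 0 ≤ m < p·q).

d_p = d mod (p−1) = 593 mod 12 = 5; d_q = d mod (q−1) = 53.
m₁ = c^(d_p) mod p: c ≡ 7 (mod 13), and 7^5 mod 13 = 11.
m₂ = c^(d_q) mod q: c ≡ 21 (mod 61), and 21^53 mod 61 = 29.
h = q_inv·(m₁ − m₂) mod p = 3·(11 − 29) mod 13 = 11.
m = m₂ + h·q = 29 + 11·61 = 700.

700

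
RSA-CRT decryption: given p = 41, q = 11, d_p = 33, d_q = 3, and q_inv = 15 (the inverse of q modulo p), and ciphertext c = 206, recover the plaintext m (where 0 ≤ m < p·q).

m₁ = c^(d_p) mod p: c ≡ 1 (mod 41), and 1^33 mod 41 = 1.
m₂ = c^(d_q) mod q: c ≡ 8 (mod 11), and 8^3 mod 11 = 6.
h = q_inv·(m₁ − m₂) mod p = 15·(1 − 6) mod 41 = 7.
m = m₂ + h·q = 6 + 7·11 = 83.

83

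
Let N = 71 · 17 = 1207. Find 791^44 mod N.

Mod 71: 791 ≡ 10; 10^44 ≡ 3 (mod 71).
Mod 17: 791 ≡ 9; by Fermat, exponent reduces to 44 mod 16 = 12; 9^12 ≡ 16 (mod 17).
Combine by CRT: x ≡ 3 (mod 71), x ≡ 16 (mod 17) ⇒ x ≡ 713 (mod 1207).

713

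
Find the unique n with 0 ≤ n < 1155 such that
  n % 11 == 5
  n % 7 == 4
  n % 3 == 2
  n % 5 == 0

830

The moduli are pairwise coprime; M = 11·7·3·5 = 1155.
M/11 = 105; 105 ≡ 6 (mod 11); 6·2 ≡ 1, so inverse 2.
M/7 = 165; 165 ≡ 4 (mod 7); 4·2 ≡ 1, so inverse 2.
M/3 = 385; 385 ≡ 1 (mod 3), inverse 1.
M/5 = 231; 231 ≡ 1 (mod 5), inverse 1.
n ≡ 5·105·2 + 4·165·2 + 2·385·1 + 0·231·1 = 3140.
3140 mod 1155 = 830.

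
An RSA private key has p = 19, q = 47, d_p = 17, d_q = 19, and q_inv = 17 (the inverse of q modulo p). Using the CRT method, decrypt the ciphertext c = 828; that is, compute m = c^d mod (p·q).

767

m₁ = c^(d_p) mod p: c ≡ 11 (mod 19), and 11^17 mod 19 = 7.
m₂ = c^(d_q) mod q: c ≡ 29 (mod 47), and 29^19 mod 47 = 15.
h = q_inv·(m₁ − m₂) mod p = 17·(7 − 15) mod 19 = 16.
m = m₂ + h·q = 15 + 16·47 = 767.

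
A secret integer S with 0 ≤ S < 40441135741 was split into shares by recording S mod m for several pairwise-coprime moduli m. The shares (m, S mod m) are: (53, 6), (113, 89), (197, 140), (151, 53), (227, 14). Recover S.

From S ≡ 6 (mod 53) write S = 6 + 53t. Substituting into S ≡ 89 (mod 113) gives 53t ≡ 83 (mod 113), and since 53⁻¹ ≡ 32 (mod 113), t ≡ 57. Hence S ≡ 6 + 53·57 = 3027 (mod 5989).
From S ≡ 3027 (mod 5989) write S = 3027 + 5989t. Substituting into S ≡ 140 (mod 197) gives 5989t ≡ 68 (mod 197), and since 79⁻¹ ≡ 5 (mod 197), t ≡ 143. Hence S ≡ 3027 + 5989·143 = 859454 (mod 1179833).
From S ≡ 859454 (mod 1179833) write S = 859454 + 1179833t. Substituting into S ≡ 53 (mod 151) gives 1179833t ≡ 91 (mod 151), and since 70⁻¹ ≡ 41 (mod 151), t ≡ 107. Hence S ≡ 859454 + 1179833·107 = 127101585 (mod 178154783).
From S ≡ 127101585 (mod 178154783) write S = 127101585 + 178154783t. Substituting into S ≡ 14 (mod 227) gives 178154783t ≡ 42 (mod 227), and since 189⁻¹ ≡ 221 (mod 227), t ≡ 202. Hence S ≡ 127101585 + 178154783·202 = 36114367751 (mod 40441135741).

36114367751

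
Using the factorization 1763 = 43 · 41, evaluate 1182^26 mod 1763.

1251

Mod 43: 1182 ≡ 21; 21^26 ≡ 4 (mod 43).
Mod 41: 1182 ≡ 34; 34^26 ≡ 21 (mod 41).
Combine by CRT: x ≡ 4 (mod 43), x ≡ 21 (mod 41) ⇒ x ≡ 1251 (mod 1763).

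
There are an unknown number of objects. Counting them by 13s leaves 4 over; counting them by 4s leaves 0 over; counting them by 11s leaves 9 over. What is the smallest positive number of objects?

The moduli are pairwise coprime; M = 13·4·11 = 572.
M/13 = 44; 44 ≡ 5 (mod 13); 5·8 ≡ 1, so inverse 8.
M/4 = 143; 143 ≡ 3 (mod 4); 3·3 ≡ 1, so inverse 3.
M/11 = 52; 52 ≡ 8 (mod 11); 8·7 ≡ 1, so inverse 7.
N ≡ 4·44·8 + 0·143·3 + 9·52·7 = 4684.
4684 mod 572 = 108.

108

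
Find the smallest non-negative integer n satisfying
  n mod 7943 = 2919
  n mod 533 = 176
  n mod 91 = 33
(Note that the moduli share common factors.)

gcd(7943, 533) = 13 and 13 | (176 − 2919), so the pair is consistent; merging gives n ≡ 177665 (mod 325663), where 325663 = lcm(7943, 533).
gcd(325663, 91) = 13 and 13 | (33 − 177665), so the pair is consistent; merging gives n ≡ 177665 (mod 2279641), where 2279641 = lcm(325663, 91).
The solution is unique modulo lcm(7943, 533, 91) = 2279641.

177665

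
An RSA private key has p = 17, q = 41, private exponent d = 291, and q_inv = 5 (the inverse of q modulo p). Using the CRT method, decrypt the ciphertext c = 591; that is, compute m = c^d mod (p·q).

d_p = d mod (p−1) = 291 mod 16 = 3; d_q = d mod (q−1) = 11.
m₁ = c^(d_p) mod p: c ≡ 13 (mod 17), and 13^3 mod 17 = 4.
m₂ = c^(d_q) mod q: c ≡ 17 (mod 41), and 17^11 mod 41 = 11.
h = q_inv·(m₁ − m₂) mod p = 5·(4 − 11) mod 17 = 16.
m = m₂ + h·q = 11 + 16·41 = 667.

667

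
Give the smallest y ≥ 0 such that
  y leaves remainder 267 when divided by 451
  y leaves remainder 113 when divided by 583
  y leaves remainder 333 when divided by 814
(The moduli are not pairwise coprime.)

gcd(451, 583) = 11 and 11 | (113 − 267), so the pair is consistent; merging gives y ≡ 4777 (mod 23903), where 23903 = lcm(451, 583).
gcd(23903, 814) = 11 and 11 | (333 − 4777), so the pair is consistent; merging gives y ≡ 1677987 (mod 1768822), where 1768822 = lcm(23903, 814).
The solution is unique modulo lcm(451, 583, 814) = 1768822.

1677987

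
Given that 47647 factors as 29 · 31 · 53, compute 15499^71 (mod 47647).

36176

Mod 29: 15499 ≡ 13; by Fermat, exponent reduces to 71 mod 28 = 15; 13^15 ≡ 13 (mod 29).
Mod 31: 15499 ≡ 30; by Fermat, exponent reduces to 71 mod 30 = 11; 30^11 ≡ 30 (mod 31).
Mod 53: 15499 ≡ 23; by Fermat, exponent reduces to 71 mod 52 = 19; 23^19 ≡ 30 (mod 53).
Combine by CRT: x ≡ 13 (mod 29), x ≡ 30 (mod 31), x ≡ 30 (mod 53) ⇒ x ≡ 36176 (mod 47647).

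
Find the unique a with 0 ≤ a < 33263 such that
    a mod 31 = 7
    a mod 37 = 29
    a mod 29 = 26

From a ≡ 7 (mod 31) write a = 7 + 31t. Substituting into a ≡ 29 (mod 37) gives 31t ≡ 22 (mod 37), and since 31⁻¹ ≡ 6 (mod 37), t ≡ 21. Hence a ≡ 7 + 31·21 = 658 (mod 1147).
From a ≡ 658 (mod 1147) write a = 658 + 1147t. Substituting into a ≡ 26 (mod 29) gives 1147t ≡ 6 (mod 29), and since 16⁻¹ ≡ 20 (mod 29), t ≡ 4. Hence a ≡ 658 + 1147·4 = 5246 (mod 33263).

5246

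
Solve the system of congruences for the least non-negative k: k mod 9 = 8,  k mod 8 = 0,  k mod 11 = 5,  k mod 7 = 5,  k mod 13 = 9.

6704

From k ≡ 8 (mod 9) write k = 8 + 9t. Substituting into k ≡ 0 (mod 8) gives 9t ≡ 0 (mod 8), and since 1⁻¹ ≡ 1 (mod 8), t ≡ 0. Hence k ≡ 8 + 9·0 = 8 (mod 72).
From k ≡ 8 (mod 72) write k = 8 + 72t. Substituting into k ≡ 5 (mod 11) gives 72t ≡ 8 (mod 11), and since 6⁻¹ ≡ 2 (mod 11), t ≡ 5. Hence k ≡ 8 + 72·5 = 368 (mod 792).
From k ≡ 368 (mod 792) write k = 368 + 792t. Substituting into k ≡ 5 (mod 7) gives 792t ≡ 1 (mod 7), and since 1⁻¹ ≡ 1 (mod 7), t ≡ 1. Hence k ≡ 368 + 792·1 = 1160 (mod 5544).
From k ≡ 1160 (mod 5544) write k = 1160 + 5544t. Substituting into k ≡ 9 (mod 13) gives 5544t ≡ 6 (mod 13), and since 6⁻¹ ≡ 11 (mod 13), t ≡ 1. Hence k ≡ 1160 + 5544·1 = 6704 (mod 72072).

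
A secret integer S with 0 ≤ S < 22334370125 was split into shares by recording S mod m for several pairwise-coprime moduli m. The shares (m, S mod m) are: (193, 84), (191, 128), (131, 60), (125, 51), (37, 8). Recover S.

21071521801

From S ≡ 84 (mod 193) write S = 84 + 193t. Substituting into S ≡ 128 (mod 191) gives 193t ≡ 44 (mod 191), and since 2⁻¹ ≡ 96 (mod 191), t ≡ 22. Hence S ≡ 84 + 193·22 = 4330 (mod 36863).
From S ≡ 4330 (mod 36863) write S = 4330 + 36863t. Substituting into S ≡ 60 (mod 131) gives 36863t ≡ 53 (mod 131), and since 52⁻¹ ≡ 63 (mod 131), t ≡ 64. Hence S ≡ 4330 + 36863·64 = 2363562 (mod 4829053).
From S ≡ 2363562 (mod 4829053) write S = 2363562 + 4829053t. Substituting into S ≡ 51 (mod 125) gives 4829053t ≡ 114 (mod 125), and since 53⁻¹ ≡ 92 (mod 125), t ≡ 113. Hence S ≡ 2363562 + 4829053·113 = 548046551 (mod 603631625).
From S ≡ 548046551 (mod 603631625) write S = 548046551 + 603631625t. Substituting into S ≡ 8 (mod 37) gives 603631625t ≡ 10 (mod 37), and since 9⁻¹ ≡ 33 (mod 37), t ≡ 34. Hence S ≡ 548046551 + 603631625·34 = 21071521801 (mod 22334370125).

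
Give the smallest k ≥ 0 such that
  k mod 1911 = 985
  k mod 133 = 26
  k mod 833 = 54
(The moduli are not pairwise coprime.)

gcd(1911, 133) = 7 and 7 | (26 − 985), so the pair is consistent; merging gives k ≡ 25828 (mod 36309), where 36309 = lcm(1911, 133).
gcd(36309, 833) = 49 and 49 | (54 − 25828), so the pair is consistent; merging gives k ≡ 461536 (mod 617253), where 617253 = lcm(36309, 833).
The solution is unique modulo lcm(1911, 133, 833) = 617253.

461536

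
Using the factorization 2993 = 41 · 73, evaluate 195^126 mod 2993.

1240

Mod 41: 195 ≡ 31; by Fermat, exponent reduces to 126 mod 40 = 6; 31^6 ≡ 10 (mod 41).
Mod 73: 195 ≡ 49; by Fermat, exponent reduces to 126 mod 72 = 54; 49^54 ≡ 72 (mod 73).
Combine by CRT: x ≡ 10 (mod 41), x ≡ 72 (mod 73) ⇒ x ≡ 1240 (mod 2993).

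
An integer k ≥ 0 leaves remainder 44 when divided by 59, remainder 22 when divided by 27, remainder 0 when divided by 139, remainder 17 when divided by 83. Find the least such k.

The moduli are pairwise coprime; N = 59·27·139·83 = 18378441.
N/59 = 311499; 311499 ≡ 38 (mod 59); 38·14 ≡ 1, so inverse 14.
N/27 = 680683; 680683 ≡ 13 (mod 27); 13·25 ≡ 1, so inverse 25.
N/139 = 132219; 132219 ≡ 30 (mod 139); 30·51 ≡ 1, so inverse 51.
N/83 = 221427; 221427 ≡ 66 (mod 83); 66·39 ≡ 1, so inverse 39.
k ≡ 44·311499·14 + 22·680683·25 + 0·132219·51 + 17·221427·39 = 713065135.
713065135 mod 18378441 = 14684377.

14684377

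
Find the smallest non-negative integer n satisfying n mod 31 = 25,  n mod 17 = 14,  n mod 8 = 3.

The moduli are pairwise coprime; M = 31·17·8 = 4216.
M/31 = 136; 136 ≡ 12 (mod 31); 12·13 ≡ 1, so inverse 13.
M/17 = 248; 248 ≡ 10 (mod 17); 10·12 ≡ 1, so inverse 12.
M/8 = 527; 527 ≡ 7 (mod 8); 7·7 ≡ 1, so inverse 7.
n ≡ 25·136·13 + 14·248·12 + 3·527·7 = 96931.
96931 mod 4216 = 4179.

4179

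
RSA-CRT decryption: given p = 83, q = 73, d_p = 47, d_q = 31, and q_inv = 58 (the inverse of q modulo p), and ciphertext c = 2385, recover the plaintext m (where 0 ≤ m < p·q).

m₁ = c^(d_p) mod p: c ≡ 61 (mod 83), and 61^47 mod 83 = 78.
m₂ = c^(d_q) mod q: c ≡ 49 (mod 73), and 49^31 mod 73 = 24.
h = q_inv·(m₁ − m₂) mod p = 58·(78 − 24) mod 83 = 61.
m = m₂ + h·q = 24 + 61·73 = 4477.

4477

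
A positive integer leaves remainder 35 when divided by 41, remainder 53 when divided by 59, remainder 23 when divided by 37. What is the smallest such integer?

24184

The moduli are pairwise coprime; M = 41·59·37 = 89503.
M/41 = 2183; 2183 ≡ 10 (mod 41); 10·37 ≡ 1, so inverse 37.
M/59 = 1517; 1517 ≡ 42 (mod 59); 42·52 ≡ 1, so inverse 52.
M/37 = 2419; 2419 ≡ 14 (mod 37); 14·8 ≡ 1, so inverse 8.
N ≡ 35·2183·37 + 53·1517·52 + 23·2419·8 = 7452933.
7452933 mod 89503 = 24184.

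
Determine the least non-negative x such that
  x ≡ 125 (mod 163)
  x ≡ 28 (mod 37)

5504

Combine the congruences pairwise.
From x ≡ 125 (mod 163) write x = 125 + 163t. Substituting into x ≡ 28 (mod 37) gives 163t ≡ 14 (mod 37), and since 15⁻¹ ≡ 5 (mod 37), t ≡ 33. Hence x ≡ 125 + 163·33 = 5504 (mod 6031).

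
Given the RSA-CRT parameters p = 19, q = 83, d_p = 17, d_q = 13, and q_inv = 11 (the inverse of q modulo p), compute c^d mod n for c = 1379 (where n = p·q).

1090

m₁ = c^(d_p) mod p: c ≡ 11 (mod 19), and 11^17 mod 19 = 7.
m₂ = c^(d_q) mod q: c ≡ 51 (mod 83), and 51^13 mod 83 = 11.
h = q_inv·(m₁ − m₂) mod p = 11·(7 − 11) mod 19 = 13.
m = m₂ + h·q = 11 + 13·83 = 1090.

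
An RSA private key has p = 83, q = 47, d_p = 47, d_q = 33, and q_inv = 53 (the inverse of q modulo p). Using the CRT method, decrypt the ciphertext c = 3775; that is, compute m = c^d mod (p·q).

m₁ = c^(d_p) mod p: c ≡ 40 (mod 83), and 40^47 mod 83 = 49.
m₂ = c^(d_q) mod q: c ≡ 15 (mod 47), and 15^33 mod 47 = 31.
h = q_inv·(m₁ − m₂) mod p = 53·(49 − 31) mod 83 = 41.
m = m₂ + h·q = 31 + 41·47 = 1958.

1958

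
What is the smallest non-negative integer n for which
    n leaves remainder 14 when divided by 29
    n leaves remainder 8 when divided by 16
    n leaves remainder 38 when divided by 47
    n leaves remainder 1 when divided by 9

From n ≡ 14 (mod 29) write n = 14 + 29t. Substituting into n ≡ 8 (mod 16) gives 29t ≡ 10 (mod 16), and since 13⁻¹ ≡ 5 (mod 16), t ≡ 2. Hence n ≡ 14 + 29·2 = 72 (mod 464).
From n ≡ 72 (mod 464) write n = 72 + 464t. Substituting into n ≡ 38 (mod 47) gives 464t ≡ 13 (mod 47), and since 41⁻¹ ≡ 39 (mod 47), t ≡ 37. Hence n ≡ 72 + 464·37 = 17240 (mod 21808).
From n ≡ 17240 (mod 21808) write n = 17240 + 21808t. Substituting into n ≡ 1 (mod 9) gives 21808t ≡ 5 (mod 9), and since 1⁻¹ ≡ 1 (mod 9), t ≡ 5. Hence n ≡ 17240 + 21808·5 = 126280 (mod 196272).

126280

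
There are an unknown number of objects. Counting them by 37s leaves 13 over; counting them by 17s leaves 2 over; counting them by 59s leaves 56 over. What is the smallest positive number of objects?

21473

The moduli are pairwise coprime; M = 37·17·59 = 37111.
M/37 = 1003; 1003 ≡ 4 (mod 37); 4·28 ≡ 1, so inverse 28.
M/17 = 2183; 2183 ≡ 7 (mod 17); 7·5 ≡ 1, so inverse 5.
M/59 = 629; 629 ≡ 39 (mod 59); 39·56 ≡ 1, so inverse 56.
N ≡ 13·1003·28 + 2·2183·5 + 56·629·56 = 2359466.
2359466 mod 37111 = 21473.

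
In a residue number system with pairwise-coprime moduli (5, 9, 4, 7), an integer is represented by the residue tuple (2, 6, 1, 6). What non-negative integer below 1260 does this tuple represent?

The moduli are pairwise coprime; N = 5·9·4·7 = 1260.
N/5 = 252; 252 ≡ 2 (mod 5); 2·3 ≡ 1, so inverse 3.
N/9 = 140; 140 ≡ 5 (mod 9); 5·2 ≡ 1, so inverse 2.
N/4 = 315; 315 ≡ 3 (mod 4); 3·3 ≡ 1, so inverse 3.
N/7 = 180; 180 ≡ 5 (mod 7); 5·3 ≡ 1, so inverse 3.
x ≡ 2·252·3 + 6·140·2 + 1·315·3 + 6·180·3 = 7377.
7377 mod 1260 = 1077.

1077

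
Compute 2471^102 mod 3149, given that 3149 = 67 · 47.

Mod 67: 2471 ≡ 59; by Fermat, exponent reduces to 102 mod 66 = 36; 59^36 ≡ 24 (mod 67).
Mod 47: 2471 ≡ 27; by Fermat, exponent reduces to 102 mod 46 = 10; 27^10 ≡ 25 (mod 47).
Combine by CRT: x ≡ 24 (mod 67), x ≡ 25 (mod 47) ⇒ x ≡ 2704 (mod 3149).

2704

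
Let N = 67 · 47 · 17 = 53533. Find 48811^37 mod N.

Mod 67: 48811 ≡ 35; 35^37 ≡ 26 (mod 67).
Mod 47: 48811 ≡ 25; 25^37 ≡ 24 (mod 47).
Mod 17: 48811 ≡ 4; by Fermat, exponent reduces to 37 mod 16 = 5; 4^5 ≡ 4 (mod 17).
Combine by CRT: x ≡ 26 (mod 67), x ≡ 24 (mod 47), x ≡ 4 (mod 17) ⇒ x ≡ 48199 (mod 53533).

48199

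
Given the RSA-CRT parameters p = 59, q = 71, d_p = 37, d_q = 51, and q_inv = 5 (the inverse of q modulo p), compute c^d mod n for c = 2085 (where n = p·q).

2306

m₁ = c^(d_p) mod p: c ≡ 20 (mod 59), and 20^37 mod 59 = 5.
m₂ = c^(d_q) mod q: c ≡ 26 (mod 71), and 26^51 mod 71 = 34.
h = q_inv·(m₁ − m₂) mod p = 5·(5 − 34) mod 59 = 32.
m = m₂ + h·q = 34 + 32·71 = 2306.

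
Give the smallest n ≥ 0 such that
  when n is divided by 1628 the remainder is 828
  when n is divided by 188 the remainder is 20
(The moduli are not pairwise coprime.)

69204

gcd(1628, 188) = 4 and 4 | (20 − 828), so the pair is consistent; merging gives n ≡ 69204 (mod 76516), where 76516 = lcm(1628, 188).
The solution is unique modulo lcm(1628, 188) = 76516.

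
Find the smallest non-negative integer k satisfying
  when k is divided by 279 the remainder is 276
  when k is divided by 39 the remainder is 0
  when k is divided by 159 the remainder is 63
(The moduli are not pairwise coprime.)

172419

gcd(279, 39) = 3 and 3 | (0 − 276), so the pair is consistent; merging gives k ≡ 1950 (mod 3627), where 3627 = lcm(279, 39).
gcd(3627, 159) = 3 and 3 | (63 − 1950), so the pair is consistent; merging gives k ≡ 172419 (mod 192231), where 192231 = lcm(3627, 159).
The solution is unique modulo lcm(279, 39, 159) = 192231.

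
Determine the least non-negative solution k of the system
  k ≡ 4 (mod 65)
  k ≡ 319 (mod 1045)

2409

Combine the congruences pairwise.
gcd(65, 1045) = 5 and 5 | (319 − 4), so the pair is consistent; merging gives k ≡ 2409 (mod 13585), where 13585 = lcm(65, 1045).
The solution is unique modulo lcm(65, 1045) = 13585.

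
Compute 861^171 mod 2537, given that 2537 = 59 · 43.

Mod 59: 861 ≡ 35; by Fermat, exponent reduces to 171 mod 58 = 55; 35^55 ≡ 36 (mod 59).
Mod 43: 861 ≡ 1; by Fermat, exponent reduces to 171 mod 42 = 3; 1^3 ≡ 1 (mod 43).
Combine by CRT: x ≡ 36 (mod 59), x ≡ 1 (mod 43) ⇒ x ≡ 1334 (mod 2537).

1334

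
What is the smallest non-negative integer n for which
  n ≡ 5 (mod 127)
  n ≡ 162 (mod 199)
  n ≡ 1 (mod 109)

1539626

The moduli are pairwise coprime; M = 127·199·109 = 2754757.
M/127 = 21691; 21691 ≡ 101 (mod 127); 101·83 ≡ 1, so inverse 83.
M/199 = 13843; 13843 ≡ 112 (mod 199); 112·16 ≡ 1, so inverse 16.
M/109 = 25273; 25273 ≡ 94 (mod 109); 94·29 ≡ 1, so inverse 29.
n ≡ 5·21691·83 + 162·13843·16 + 1·25273·29 = 45615738.
45615738 mod 2754757 = 1539626.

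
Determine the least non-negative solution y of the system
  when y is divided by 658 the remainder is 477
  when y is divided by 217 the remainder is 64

gcd(658, 217) = 7 and 7 | (64 − 477), so the pair is consistent; merging gives y ≡ 2451 (mod 20398), where 20398 = lcm(658, 217).
The solution is unique modulo lcm(658, 217) = 20398.

2451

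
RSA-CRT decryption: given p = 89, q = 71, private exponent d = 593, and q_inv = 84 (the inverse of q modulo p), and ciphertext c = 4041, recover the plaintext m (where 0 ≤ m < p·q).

d_p = d mod (p−1) = 593 mod 88 = 65; d_q = d mod (q−1) = 33.
m₁ = c^(d_p) mod p: c ≡ 36 (mod 89), and 36^65 mod 89 = 42.
m₂ = c^(d_q) mod q: c ≡ 65 (mod 71), and 65^33 mod 71 = 69.
h = q_inv·(m₁ − m₂) mod p = 84·(42 − 69) mod 89 = 46.
m = m₂ + h·q = 69 + 46·71 = 3335.

3335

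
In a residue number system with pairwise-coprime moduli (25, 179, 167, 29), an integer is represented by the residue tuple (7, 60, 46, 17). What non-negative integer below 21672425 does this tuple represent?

1220482

From x ≡ 7 (mod 25) write x = 7 + 25t. Substituting into x ≡ 60 (mod 179) gives 25t ≡ 53 (mod 179), and since 25⁻¹ ≡ 43 (mod 179), t ≡ 131. Hence x ≡ 7 + 25·131 = 3282 (mod 4475).
From x ≡ 3282 (mod 4475) write x = 3282 + 4475t. Substituting into x ≡ 46 (mod 167) gives 4475t ≡ 104 (mod 167), and since 133⁻¹ ≡ 54 (mod 167), t ≡ 105. Hence x ≡ 3282 + 4475·105 = 473157 (mod 747325).
From x ≡ 473157 (mod 747325) write x = 473157 + 747325t. Substituting into x ≡ 17 (mod 29) gives 747325t ≡ 24 (mod 29), and since 24⁻¹ ≡ 23 (mod 29), t ≡ 1. Hence x ≡ 473157 + 747325·1 = 1220482 (mod 21672425).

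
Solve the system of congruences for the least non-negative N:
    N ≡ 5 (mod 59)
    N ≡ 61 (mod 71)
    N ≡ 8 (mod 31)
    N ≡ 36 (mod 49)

3180577

The moduli are pairwise coprime; M = 59·71·31·49 = 6363091.
M/59 = 107849; 107849 ≡ 56 (mod 59); 56·39 ≡ 1, so inverse 39.
M/71 = 89621; 89621 ≡ 19 (mod 71); 19·15 ≡ 1, so inverse 15.
M/31 = 205261; 205261 ≡ 10 (mod 31); 10·28 ≡ 1, so inverse 28.
M/49 = 129859; 129859 ≡ 9 (mod 49); 9·11 ≡ 1, so inverse 11.
N ≡ 5·107849·39 + 61·89621·15 + 8·205261·28 + 36·129859·11 = 200436398.
200436398 mod 6363091 = 3180577.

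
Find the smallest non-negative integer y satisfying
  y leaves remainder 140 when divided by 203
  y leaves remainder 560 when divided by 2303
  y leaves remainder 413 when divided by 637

gcd(203, 2303) = 7 and 7 | (560 − 140), so the pair is consistent; merging gives y ≡ 53529 (mod 66787), where 66787 = lcm(203, 2303).
gcd(66787, 637) = 49 and 49 | (413 − 53529), so the pair is consistent; merging gives y ≡ 654612 (mod 868231), where 868231 = lcm(66787, 637).
The solution is unique modulo lcm(203, 2303, 637) = 868231.

654612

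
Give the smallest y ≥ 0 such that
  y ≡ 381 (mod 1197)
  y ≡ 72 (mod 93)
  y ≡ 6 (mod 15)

gcd(1197, 93) = 3 and 3 | (72 − 381), so the pair is consistent; merging gives y ≡ 21927 (mod 37107), where 37107 = lcm(1197, 93).
gcd(37107, 15) = 3 and 3 | (6 − 21927), so the pair is consistent; merging gives y ≡ 96141 (mod 185535), where 185535 = lcm(37107, 15).
The solution is unique modulo lcm(1197, 93, 15) = 185535.

96141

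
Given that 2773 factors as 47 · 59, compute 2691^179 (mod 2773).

2622

Mod 47: 2691 ≡ 12; by Fermat, exponent reduces to 179 mod 46 = 41; 12^41 ≡ 37 (mod 47).
Mod 59: 2691 ≡ 36; by Fermat, exponent reduces to 179 mod 58 = 5; 36^5 ≡ 26 (mod 59).
Combine by CRT: x ≡ 37 (mod 47), x ≡ 26 (mod 59) ⇒ x ≡ 2622 (mod 2773).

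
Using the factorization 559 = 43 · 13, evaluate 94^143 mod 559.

Mod 43: 94 ≡ 8; by Fermat, exponent reduces to 143 mod 42 = 17; 8^17 ≡ 39 (mod 43).
Mod 13: 94 ≡ 3; by Fermat, exponent reduces to 143 mod 12 = 11; 3^11 ≡ 9 (mod 13).
Combine by CRT: x ≡ 39 (mod 43), x ≡ 9 (mod 13) ⇒ x ≡ 555 (mod 559).

555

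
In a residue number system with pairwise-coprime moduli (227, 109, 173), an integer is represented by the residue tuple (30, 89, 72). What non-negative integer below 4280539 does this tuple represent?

3303334

The moduli are pairwise coprime; N = 227·109·173 = 4280539.
N/227 = 18857; 18857 ≡ 16 (mod 227); 16·71 ≡ 1, so inverse 71.
N/109 = 39271; 39271 ≡ 31 (mod 109); 31·102 ≡ 1, so inverse 102.
N/173 = 24743; 24743 ≡ 4 (mod 173); 4·130 ≡ 1, so inverse 130.
x ≡ 30·18857·71 + 89·39271·102 + 72·24743·130 = 628262028.
628262028 mod 4280539 = 3303334.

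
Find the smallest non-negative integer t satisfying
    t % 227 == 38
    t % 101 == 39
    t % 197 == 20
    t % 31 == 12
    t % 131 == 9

From t ≡ 38 (mod 227) write t = 38 + 227s. Substituting into t ≡ 39 (mod 101) gives 227s ≡ 1 (mod 101), and since 25⁻¹ ≡ 97 (mod 101), s ≡ 97. Hence t ≡ 38 + 227·97 = 22057 (mod 22927).
From t ≡ 22057 (mod 22927) write t = 22057 + 22927s. Substituting into t ≡ 20 (mod 197) gives 22927s ≡ 27 (mod 197), and since 75⁻¹ ≡ 176 (mod 197), s ≡ 24. Hence t ≡ 22057 + 22927·24 = 572305 (mod 4516619).
From t ≡ 572305 (mod 4516619) write t = 572305 + 4516619s. Substituting into t ≡ 12 (mod 31) gives 4516619s ≡ 29 (mod 31), and since 12⁻¹ ≡ 13 (mod 31), s ≡ 5. Hence t ≡ 572305 + 4516619·5 = 23155400 (mod 140015189).
From t ≡ 23155400 (mod 140015189) write t = 23155400 + 140015189s. Substituting into t ≡ 9 (mod 131) gives 140015189s ≡ 38 (mod 131), and since 31⁻¹ ≡ 93 (mod 131), s ≡ 128. Hence t ≡ 23155400 + 140015189·128 = 17945099592 (mod 18341989759).

17945099592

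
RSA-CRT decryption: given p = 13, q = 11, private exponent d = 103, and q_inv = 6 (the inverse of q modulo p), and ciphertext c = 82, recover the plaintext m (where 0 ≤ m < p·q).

d_p = d mod (p−1) = 103 mod 12 = 7; d_q = d mod (q−1) = 3.
m₁ = c^(d_p) mod p: c ≡ 4 (mod 13), and 4^7 mod 13 = 4.
m₂ = c^(d_q) mod q: c ≡ 5 (mod 11), and 5^3 mod 11 = 4.
h = q_inv·(m₁ − m₂) mod p = 6·(4 − 4) mod 13 = 0.
m = m₂ + h·q = 4 + 0·11 = 4.

4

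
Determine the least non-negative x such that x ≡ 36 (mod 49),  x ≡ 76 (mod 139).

From x ≡ 36 (mod 49) write x = 36 + 49t. Substituting into x ≡ 76 (mod 139) gives 49t ≡ 40 (mod 139), and since 49⁻¹ ≡ 122 (mod 139), t ≡ 15. Hence x ≡ 36 + 49·15 = 771 (mod 6811).

771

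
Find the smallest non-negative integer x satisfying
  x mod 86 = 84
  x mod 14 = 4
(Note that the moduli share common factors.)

Combine the congruences pairwise.
gcd(86, 14) = 2 and 2 | (4 − 84), so the pair is consistent; merging gives x ≡ 256 (mod 602), where 602 = lcm(86, 14).
The solution is unique modulo lcm(86, 14) = 602.

256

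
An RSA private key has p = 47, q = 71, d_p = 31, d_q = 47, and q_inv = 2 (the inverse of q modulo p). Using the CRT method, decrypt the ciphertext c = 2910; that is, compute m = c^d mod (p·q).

m₁ = c^(d_p) mod p: c ≡ 43 (mod 47), and 43^31 mod 47 = 29.
m₂ = c^(d_q) mod q: c ≡ 70 (mod 71), and 70^47 mod 71 = 70.
h = q_inv·(m₁ − m₂) mod p = 2·(29 − 70) mod 47 = 12.
m = m₂ + h·q = 70 + 12·71 = 922.

922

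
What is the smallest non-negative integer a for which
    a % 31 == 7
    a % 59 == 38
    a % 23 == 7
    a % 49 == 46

1569320

From a ≡ 7 (mod 31) write a = 7 + 31t. Substituting into a ≡ 38 (mod 59) gives 31t ≡ 31 (mod 59), and since 31⁻¹ ≡ 40 (mod 59), t ≡ 1. Hence a ≡ 7 + 31·1 = 38 (mod 1829).
From a ≡ 38 (mod 1829) write a = 38 + 1829t. Substituting into a ≡ 7 (mod 23) gives 1829t ≡ 15 (mod 23), and since 12⁻¹ ≡ 2 (mod 23), t ≡ 7. Hence a ≡ 38 + 1829·7 = 12841 (mod 42067).
From a ≡ 12841 (mod 42067) write a = 12841 + 42067t. Substituting into a ≡ 46 (mod 49) gives 42067t ≡ 43 (mod 49), and since 25⁻¹ ≡ 2 (mod 49), t ≡ 37. Hence a ≡ 12841 + 42067·37 = 1569320 (mod 2061283).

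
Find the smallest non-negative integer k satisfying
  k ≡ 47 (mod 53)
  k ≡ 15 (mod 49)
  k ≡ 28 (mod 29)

From k ≡ 47 (mod 53) write k = 47 + 53t. Substituting into k ≡ 15 (mod 49) gives 53t ≡ 17 (mod 49), and since 4⁻¹ ≡ 37 (mod 49), t ≡ 41. Hence k ≡ 47 + 53·41 = 2220 (mod 2597).
From k ≡ 2220 (mod 2597) write k = 2220 + 2597t. Substituting into k ≡ 28 (mod 29) gives 2597t ≡ 12 (mod 29), and since 16⁻¹ ≡ 20 (mod 29), t ≡ 8. Hence k ≡ 2220 + 2597·8 = 22996 (mod 75313).

22996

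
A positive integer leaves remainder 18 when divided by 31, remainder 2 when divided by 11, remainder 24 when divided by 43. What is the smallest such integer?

From k ≡ 18 (mod 31) write k = 18 + 31t. Substituting into k ≡ 2 (mod 11) gives 31t ≡ 6 (mod 11), and since 9⁻¹ ≡ 5 (mod 11), t ≡ 8. Hence k ≡ 18 + 31·8 = 266 (mod 341).
From k ≡ 266 (mod 341) write k = 266 + 341t. Substituting into k ≡ 24 (mod 43) gives 341t ≡ 16 (mod 43), and since 40⁻¹ ≡ 14 (mod 43), t ≡ 9. Hence k ≡ 266 + 341·9 = 3335 (mod 14663).

3335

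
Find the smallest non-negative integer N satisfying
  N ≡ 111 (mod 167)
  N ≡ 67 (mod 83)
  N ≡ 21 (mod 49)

658091

From N ≡ 111 (mod 167) write N = 111 + 167t. Substituting into N ≡ 67 (mod 83) gives 167t ≡ 39 (mod 83), and since 1⁻¹ ≡ 1 (mod 83), t ≡ 39. Hence N ≡ 111 + 167·39 = 6624 (mod 13861).
From N ≡ 6624 (mod 13861) write N = 6624 + 13861t. Substituting into N ≡ 21 (mod 49) gives 13861t ≡ 12 (mod 49), and since 43⁻¹ ≡ 8 (mod 49), t ≡ 47. Hence N ≡ 6624 + 13861·47 = 658091 (mod 679189).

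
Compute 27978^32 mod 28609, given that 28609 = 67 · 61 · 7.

17676

Mod 67: 27978 ≡ 39; 39^32 ≡ 55 (mod 67).
Mod 61: 27978 ≡ 40; 40^32 ≡ 47 (mod 61).
Mod 7: 27978 ≡ 6; by Fermat, exponent reduces to 32 mod 6 = 2; 6^2 ≡ 1 (mod 7).
Combine by CRT: x ≡ 55 (mod 67), x ≡ 47 (mod 61), x ≡ 1 (mod 7) ⇒ x ≡ 17676 (mod 28609).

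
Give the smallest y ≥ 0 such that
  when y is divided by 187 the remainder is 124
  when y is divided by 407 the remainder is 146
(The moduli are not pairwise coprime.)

2181

Combine the congruences pairwise.
gcd(187, 407) = 11 and 11 | (146 − 124), so the pair is consistent; merging gives y ≡ 2181 (mod 6919), where 6919 = lcm(187, 407).
The solution is unique modulo lcm(187, 407) = 6919.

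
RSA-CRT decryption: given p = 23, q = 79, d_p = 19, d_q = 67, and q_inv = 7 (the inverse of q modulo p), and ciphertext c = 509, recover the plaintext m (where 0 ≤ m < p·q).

581

m₁ = c^(d_p) mod p: c ≡ 3 (mod 23), and 3^19 mod 23 = 6.
m₂ = c^(d_q) mod q: c ≡ 35 (mod 79), and 35^67 mod 79 = 28.
h = q_inv·(m₁ − m₂) mod p = 7·(6 − 28) mod 23 = 7.
m = m₂ + h·q = 28 + 7·79 = 581.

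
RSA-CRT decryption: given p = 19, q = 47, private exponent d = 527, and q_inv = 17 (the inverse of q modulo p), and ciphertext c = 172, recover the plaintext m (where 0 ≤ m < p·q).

837

d_p = d mod (p−1) = 527 mod 18 = 5; d_q = d mod (q−1) = 21.
m₁ = c^(d_p) mod p: c ≡ 1 (mod 19), and 1^5 mod 19 = 1.
m₂ = c^(d_q) mod q: c ≡ 31 (mod 47), and 31^21 mod 47 = 38.
h = q_inv·(m₁ − m₂) mod p = 17·(1 − 38) mod 19 = 17.
m = m₂ + h·q = 38 + 17·47 = 837.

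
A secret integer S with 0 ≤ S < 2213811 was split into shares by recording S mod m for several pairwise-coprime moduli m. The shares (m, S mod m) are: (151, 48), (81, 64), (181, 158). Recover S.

From S ≡ 48 (mod 151) write S = 48 + 151t. Substituting into S ≡ 64 (mod 81) gives 151t ≡ 16 (mod 81), and since 70⁻¹ ≡ 22 (mod 81), t ≡ 28. Hence S ≡ 48 + 151·28 = 4276 (mod 12231).
From S ≡ 4276 (mod 12231) write S = 4276 + 12231t. Substituting into S ≡ 158 (mod 181) gives 12231t ≡ 45 (mod 181), and since 104⁻¹ ≡ 47 (mod 181), t ≡ 124. Hence S ≡ 4276 + 12231·124 = 1520920 (mod 2213811).

1520920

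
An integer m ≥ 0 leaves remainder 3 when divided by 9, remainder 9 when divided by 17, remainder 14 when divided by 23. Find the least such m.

Combine the congruences pairwise.
From m ≡ 3 (mod 9) write m = 3 + 9t. Substituting into m ≡ 9 (mod 17) gives 9t ≡ 6 (mod 17), and since 9⁻¹ ≡ 2 (mod 17), t ≡ 12. Hence m ≡ 3 + 9·12 = 111 (mod 153).
From m ≡ 111 (mod 153) write m = 111 + 153t. Substituting into m ≡ 14 (mod 23) gives 153t ≡ 18 (mod 23), and since 15⁻¹ ≡ 20 (mod 23), t ≡ 15. Hence m ≡ 111 + 153·15 = 2406 (mod 3519).

2406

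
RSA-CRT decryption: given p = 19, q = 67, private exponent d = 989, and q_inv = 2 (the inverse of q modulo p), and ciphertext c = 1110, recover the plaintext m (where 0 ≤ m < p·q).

164

d_p = d mod (p−1) = 989 mod 18 = 17; d_q = d mod (q−1) = 65.
m₁ = c^(d_p) mod p: c ≡ 8 (mod 19), and 8^17 mod 19 = 12.
m₂ = c^(d_q) mod q: c ≡ 38 (mod 67), and 38^65 mod 67 = 30.
h = q_inv·(m₁ − m₂) mod p = 2·(12 − 30) mod 19 = 2.
m = m₂ + h·q = 30 + 2·67 = 164.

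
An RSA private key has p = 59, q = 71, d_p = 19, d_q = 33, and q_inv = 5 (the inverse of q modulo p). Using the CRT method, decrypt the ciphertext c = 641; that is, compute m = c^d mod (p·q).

m₁ = c^(d_p) mod p: c ≡ 51 (mod 59), and 51^19 mod 59 = 29.
m₂ = c^(d_q) mod q: c ≡ 2 (mod 71), and 2^33 mod 71 = 18.
h = q_inv·(m₁ − m₂) mod p = 5·(29 − 18) mod 59 = 55.
m = m₂ + h·q = 18 + 55·71 = 3923.

3923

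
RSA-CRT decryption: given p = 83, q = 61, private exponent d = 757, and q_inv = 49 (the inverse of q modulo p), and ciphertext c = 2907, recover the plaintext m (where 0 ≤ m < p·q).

4127

d_p = d mod (p−1) = 757 mod 82 = 19; d_q = d mod (q−1) = 37.
m₁ = c^(d_p) mod p: c ≡ 2 (mod 83), and 2^19 mod 83 = 60.
m₂ = c^(d_q) mod q: c ≡ 40 (mod 61), and 40^37 mod 61 = 40.
h = q_inv·(m₁ − m₂) mod p = 49·(60 − 40) mod 83 = 67.
m = m₂ + h·q = 40 + 67·61 = 4127.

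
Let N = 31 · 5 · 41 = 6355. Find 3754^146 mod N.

Mod 31: 3754 ≡ 3; by Fermat, exponent reduces to 146 mod 30 = 26; 3^26 ≡ 18 (mod 31).
Mod 5: 3754 ≡ 4; by Fermat, exponent reduces to 146 mod 4 = 2; 4^2 ≡ 1 (mod 5).
Mod 41: 3754 ≡ 23; by Fermat, exponent reduces to 146 mod 40 = 26; 23^26 ≡ 18 (mod 41).
Combine by CRT: x ≡ 18 (mod 31), x ≡ 1 (mod 5), x ≡ 18 (mod 41) ⇒ x ≡ 3831 (mod 6355).

3831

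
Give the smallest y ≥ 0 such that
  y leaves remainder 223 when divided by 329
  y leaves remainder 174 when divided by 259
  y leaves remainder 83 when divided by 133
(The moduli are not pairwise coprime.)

13383

gcd(329, 259) = 7 and 7 | (174 − 223), so the pair is consistent; merging gives y ≡ 1210 (mod 12173), where 12173 = lcm(329, 259).
gcd(12173, 133) = 7 and 7 | (83 − 1210), so the pair is consistent; merging gives y ≡ 13383 (mod 231287), where 231287 = lcm(12173, 133).
The solution is unique modulo lcm(329, 259, 133) = 231287.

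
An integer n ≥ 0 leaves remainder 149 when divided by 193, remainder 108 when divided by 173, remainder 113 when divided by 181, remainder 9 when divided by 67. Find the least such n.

The moduli are pairwise coprime; M = 193·173·181·67 = 404908403.
M/193 = 2097971; 2097971 ≡ 61 (mod 193); 61·19 ≡ 1, so inverse 19.
M/173 = 2340511; 2340511 ≡ 167 (mod 173); 167·144 ≡ 1, so inverse 144.
M/181 = 2237063; 2237063 ≡ 84 (mod 181); 84·153 ≡ 1, so inverse 153.
M/67 = 6043409; 6043409 ≡ 9 (mod 67); 9·15 ≡ 1, so inverse 15.
n ≡ 149·2097971·19 + 108·2340511·144 + 113·2237063·153 + 9·6043409·15 = 81831425395.
81831425395 mod 404908403 = 39927989.

39927989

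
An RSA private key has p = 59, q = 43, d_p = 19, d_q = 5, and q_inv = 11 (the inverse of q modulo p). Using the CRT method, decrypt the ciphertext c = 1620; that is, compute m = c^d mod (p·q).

m₁ = c^(d_p) mod p: c ≡ 27 (mod 59), and 27^19 mod 59 = 20.
m₂ = c^(d_q) mod q: c ≡ 29 (mod 43), and 29^5 mod 43 = 20.
h = q_inv·(m₁ − m₂) mod p = 11·(20 − 20) mod 59 = 0.
m = m₂ + h·q = 20 + 0·43 = 20.

20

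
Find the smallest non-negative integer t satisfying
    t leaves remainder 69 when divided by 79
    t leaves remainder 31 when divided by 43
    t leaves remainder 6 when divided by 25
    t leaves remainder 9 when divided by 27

The moduli are pairwise coprime; N = 79·43·25·27 = 2292975.
N/79 = 29025; 29025 ≡ 32 (mod 79); 32·42 ≡ 1, so inverse 42.
N/43 = 53325; 53325 ≡ 5 (mod 43); 5·26 ≡ 1, so inverse 26.
N/25 = 91719; 91719 ≡ 19 (mod 25); 19·4 ≡ 1, so inverse 4.
N/27 = 84925; 84925 ≡ 10 (mod 27); 10·19 ≡ 1, so inverse 19.
t ≡ 69·29025·42 + 31·53325·26 + 6·91719·4 + 9·84925·19 = 143817831.
143817831 mod 2292975 = 1653381.

1653381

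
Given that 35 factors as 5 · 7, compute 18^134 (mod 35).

Mod 5: 18 ≡ 3; by Fermat, exponent reduces to 134 mod 4 = 2; 3^2 ≡ 4 (mod 5).
Mod 7: 18 ≡ 4; by Fermat, exponent reduces to 134 mod 6 = 2; 4^2 ≡ 2 (mod 7).
Combine by CRT: x ≡ 4 (mod 5), x ≡ 2 (mod 7) ⇒ x ≡ 9 (mod 35).

9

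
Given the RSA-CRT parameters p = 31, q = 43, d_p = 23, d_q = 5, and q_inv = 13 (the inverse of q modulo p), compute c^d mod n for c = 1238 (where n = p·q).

m₁ = c^(d_p) mod p: c ≡ 29 (mod 31), and 29^23 mod 31 = 23.
m₂ = c^(d_q) mod q: c ≡ 34 (mod 43), and 34^5 mod 43 = 33.
h = q_inv·(m₁ − m₂) mod p = 13·(23 − 33) mod 31 = 25.
m = m₂ + h·q = 33 + 25·43 = 1108.

1108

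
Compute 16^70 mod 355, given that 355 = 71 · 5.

Mod 71: 16 ≡ 16; since 70 | 70, by Fermat 16^70 ≡ 1 (mod 71).
Mod 5: 16 ≡ 1; by Fermat, exponent reduces to 70 mod 4 = 2; 1^2 ≡ 1 (mod 5).
Combine by CRT: x ≡ 1 (mod 71), x ≡ 1 (mod 5) ⇒ x ≡ 1 (mod 355).

1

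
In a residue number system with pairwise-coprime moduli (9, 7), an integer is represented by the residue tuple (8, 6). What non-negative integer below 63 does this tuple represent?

62

From x ≡ 8 (mod 9) write x = 8 + 9t. Substituting into x ≡ 6 (mod 7) gives 9t ≡ 5 (mod 7), and since 2⁻¹ ≡ 4 (mod 7), t ≡ 6. Hence x ≡ 8 + 9·6 = 62 (mod 63).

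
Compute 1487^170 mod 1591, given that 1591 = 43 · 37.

238

Mod 43: 1487 ≡ 25; by Fermat, exponent reduces to 170 mod 42 = 2; 25^2 ≡ 23 (mod 43).
Mod 37: 1487 ≡ 7; by Fermat, exponent reduces to 170 mod 36 = 26; 7^26 ≡ 16 (mod 37).
Combine by CRT: x ≡ 23 (mod 43), x ≡ 16 (mod 37) ⇒ x ≡ 238 (mod 1591).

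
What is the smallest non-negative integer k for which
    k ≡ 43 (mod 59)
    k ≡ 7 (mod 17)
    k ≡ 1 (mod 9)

7300

The moduli are pairwise coprime; N = 59·17·9 = 9027.
N/59 = 153; 153 ≡ 35 (mod 59); 35·27 ≡ 1, so inverse 27.
N/17 = 531; 531 ≡ 4 (mod 17); 4·13 ≡ 1, so inverse 13.
N/9 = 1003; 1003 ≡ 4 (mod 9); 4·7 ≡ 1, so inverse 7.
k ≡ 43·153·27 + 7·531·13 + 1·1003·7 = 232975.
232975 mod 9027 = 7300.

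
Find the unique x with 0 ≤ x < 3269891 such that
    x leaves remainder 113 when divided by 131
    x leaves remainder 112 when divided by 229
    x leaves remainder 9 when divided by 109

3059094

From x ≡ 113 (mod 131) write x = 113 + 131t. Substituting into x ≡ 112 (mod 229) gives 131t ≡ 228 (mod 229), and since 131⁻¹ ≡ 7 (mod 229), t ≡ 222. Hence x ≡ 113 + 131·222 = 29195 (mod 29999).
From x ≡ 29195 (mod 29999) write x = 29195 + 29999t. Substituting into x ≡ 9 (mod 109) gives 29999t ≡ 26 (mod 109), and since 24⁻¹ ≡ 50 (mod 109), t ≡ 101. Hence x ≡ 29195 + 29999·101 = 3059094 (mod 3269891).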